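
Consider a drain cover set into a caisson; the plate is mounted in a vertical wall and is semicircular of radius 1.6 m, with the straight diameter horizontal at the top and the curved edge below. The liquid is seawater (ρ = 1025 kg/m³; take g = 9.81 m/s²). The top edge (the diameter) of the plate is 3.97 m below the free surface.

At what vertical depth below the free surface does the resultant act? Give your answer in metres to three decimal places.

γ = ρg = 1025 × 9.81 / 1000 = 10.05525 kN/m³.
The centroid of a semicircle lies 4r/(3π) = 0.679061 m from the diameter, here below the top edge, so the centroid depth is h_c = 3.97 + 0.679061 = 4.64906 m.
A = πr²/2 = π × 1.6²/2 = 4.02124 m².
Resultant F = γ·h_c·A = 10.05525 × 4.64906 × 4.02124 = 187.983 kN.
I_c = (π/8 − 8/(9π))·r⁴ = 0.109757 × 1.6⁴ = 0.719303 m⁴.
Centre of pressure: y_p = y_c + I_c/(y_c·A) = 4.64906 + 0.719303/(4.64906 × 4.02124) = 4.64906 + 0.0384757 = 4.68754 m along the plane.

h_p = 4.688 m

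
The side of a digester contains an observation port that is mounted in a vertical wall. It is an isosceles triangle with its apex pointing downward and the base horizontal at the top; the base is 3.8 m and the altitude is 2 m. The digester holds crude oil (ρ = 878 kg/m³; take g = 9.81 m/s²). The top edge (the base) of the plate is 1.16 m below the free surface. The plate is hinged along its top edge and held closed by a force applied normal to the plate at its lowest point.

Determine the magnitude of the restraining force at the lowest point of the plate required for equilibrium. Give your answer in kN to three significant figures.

γ = ρg = 878 × 9.81 / 1000 = 8.61318 kN/m³.
With the apex down, the centroid sits h/3 = 2/3 = 0.666667 m below the base (the top edge), so the centroid depth is h_c = 1.16 + 0.666667 = 1.82667 m.
A = ½ × 3.8 × 2 = 3.8 m².
Resultant F = γ·h_c·A = 8.61318 × 1.82667 × 3.8 = 59.7871 kN.
I_c = b·h³/36 = 3.8 × 2³/36 = 0.844444 m⁴.
Centre of pressure: y_p = y_c + I_c/(y_c·A) = 1.82667 + 0.844444/(1.82667 × 3.8) = 1.82667 + 0.121654 = 1.94832 m along the plane.
The resultant acts 0.666667 + 0.121654 = 0.788321 m (along the plate) below the hinge at the top edge, so the moment about the hinge is M = F × 0.788321 = 59.7871 × 0.788321 = 47.1314 kN·m.
A normal force at the bottom, 2 m from the hinge, must supply this moment: P = 47.1314/2 = 23.5657 kN.

P ≈ 23.6 kN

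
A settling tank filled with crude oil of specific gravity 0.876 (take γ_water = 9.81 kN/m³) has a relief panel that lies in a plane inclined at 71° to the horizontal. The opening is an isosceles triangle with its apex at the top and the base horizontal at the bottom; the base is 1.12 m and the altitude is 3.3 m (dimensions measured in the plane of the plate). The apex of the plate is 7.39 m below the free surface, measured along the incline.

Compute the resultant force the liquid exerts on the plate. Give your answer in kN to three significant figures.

F ≈ 144 kN

γ = 0.876 × 9.81 = 8.59356 kN/m³.
Let θ = 71° be the plate's angle to the horizontal; measure y along the incline from where the plane meets the free surface. Vertical depth h = y·sinθ with sinθ = 0.945519.
With the apex up, the centroid sits 2h/3 = 2 × 3.3/3 = 2.2 m below the apex, so y_c = 7.39 + 2.2 = 9.59 m and h_c = 9.59 × 0.945519 = 9.06753 m.
A = ½ × 1.12 × 3.3 = 1.848 m².
Resultant F = γ·h_c·A = 8.59356 × 9.06753 × 1.848 = 144.001 kN.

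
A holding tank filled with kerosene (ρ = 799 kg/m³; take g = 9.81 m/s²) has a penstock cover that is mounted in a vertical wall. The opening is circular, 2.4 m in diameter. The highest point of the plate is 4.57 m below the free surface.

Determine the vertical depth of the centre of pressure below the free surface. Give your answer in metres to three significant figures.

h_p = 5.83 m

γ = ρg = 799 × 9.81 / 1000 = 7.83819 kN/m³.
The centroid is at the centre, 1.2 m below the top of the plate, so the centroid depth is h_c = 4.57 + 1.2 = 5.77 m.
A = π(1.2)² = 4.52389 m².
Resultant F = γ·h_c·A = 7.83819 × 5.77 × 4.52389 = 204.599 kN.
I_c = πr⁴/4 = π × 1.2⁴/4 = 1.6286 m⁴.
Centre of pressure: y_p = y_c + I_c/(y_c·A) = 5.77 + 1.6286/(5.77 × 4.52389) = 5.77 + 0.0623917 = 5.83239 m along the plane.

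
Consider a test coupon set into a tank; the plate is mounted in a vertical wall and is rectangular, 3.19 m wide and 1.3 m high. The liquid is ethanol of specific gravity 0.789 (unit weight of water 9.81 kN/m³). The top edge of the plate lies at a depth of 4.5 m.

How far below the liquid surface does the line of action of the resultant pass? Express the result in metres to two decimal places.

γ = 0.789 × 9.81 = 7.74009 kN/m³.
The centroid lies 1.3/2 = 0.65 m below the top edge, so the centroid depth is h_c = 4.5 + 0.65 = 5.15 m.
A = 3.19 × 1.3 = 4.147 m².
Resultant F = γ·h_c·A = 7.74009 × 5.15 × 4.147 = 165.305 kN.
I_c = b·h³/12 = 3.19 × 1.3³/12 = 0.584036 m⁴.
Centre of pressure: y_p = y_c + I_c/(y_c·A) = 5.15 + 0.584036/(5.15 × 4.147) = 5.15 + 0.0273463 = 5.17735 m along the plane.

h_p = 5.18 m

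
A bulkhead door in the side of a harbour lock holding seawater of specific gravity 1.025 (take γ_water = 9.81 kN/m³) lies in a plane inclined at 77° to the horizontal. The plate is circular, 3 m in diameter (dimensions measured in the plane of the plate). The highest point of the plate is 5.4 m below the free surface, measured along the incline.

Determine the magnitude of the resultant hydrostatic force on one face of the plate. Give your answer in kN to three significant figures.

γ = 1.025 × 9.81 = 10.05525 kN/m³.
Let θ = 77° be the plate's angle to the horizontal; measure y along the incline from where the plane meets the free surface. Vertical depth h = y·sinθ with sinθ = 0.974370.
The centroid is at the centre, 1.5 m below the top of the plate, so y_c = 5.4 + 1.5 = 6.9 m and h_c = 6.9 × 0.974370 = 6.72315 m.
A = π(1.5)² = 7.06858 m².
Resultant F = γ·h_c·A = 10.05525 × 6.72315 × 7.06858 = 477.857 kN.

F ≈ 478 kN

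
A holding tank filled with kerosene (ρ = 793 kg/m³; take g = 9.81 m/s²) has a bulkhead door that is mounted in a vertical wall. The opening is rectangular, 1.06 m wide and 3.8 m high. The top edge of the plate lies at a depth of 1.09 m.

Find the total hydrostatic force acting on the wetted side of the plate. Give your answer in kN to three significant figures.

γ = ρg = 793 × 9.81 / 1000 = 7.77933 kN/m³.
The centroid lies 3.8/2 = 1.9 m below the top edge, so the centroid depth is h_c = 1.09 + 1.9 = 2.99 m.
A = 1.06 × 3.8 = 4.028 m².
Resultant F = γ·h_c·A = 7.77933 × 2.99 × 4.028 = 93.6921 kN.

F ≈ 93.7 kN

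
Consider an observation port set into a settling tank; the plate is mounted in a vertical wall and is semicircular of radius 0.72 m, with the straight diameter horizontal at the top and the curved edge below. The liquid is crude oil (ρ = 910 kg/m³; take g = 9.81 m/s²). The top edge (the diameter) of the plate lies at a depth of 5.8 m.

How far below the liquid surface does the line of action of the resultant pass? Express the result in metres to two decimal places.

h_p = 6.11 m

γ = ρg = 910 × 9.81 / 1000 = 8.9271 kN/m³.
The centroid of a semicircle lies 4r/(3π) = 0.305577 m from the diameter, here below the top edge, so the centroid depth is h_c = 5.8 + 0.305577 = 6.10558 m.
A = πr²/2 = π × 0.72²/2 = 0.814301 m².
Resultant F = γ·h_c·A = 8.9271 × 6.10558 × 0.814301 = 44.3836 kN.
I_c = (π/8 − 8/(9π))·r⁴ = 0.109757 × 0.72⁴ = 0.0294959 m⁴.
Centre of pressure: y_p = y_c + I_c/(y_c·A) = 6.10558 + 0.0294959/(6.10558 × 0.814301) = 6.10558 + 0.00593266 = 6.11151 m along the plane.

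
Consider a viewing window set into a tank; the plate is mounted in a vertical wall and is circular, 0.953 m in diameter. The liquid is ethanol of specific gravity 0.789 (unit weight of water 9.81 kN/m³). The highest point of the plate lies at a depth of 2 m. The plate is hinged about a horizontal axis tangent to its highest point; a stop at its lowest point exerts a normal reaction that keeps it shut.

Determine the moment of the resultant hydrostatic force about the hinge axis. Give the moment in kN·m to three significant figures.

γ = 0.789 × 9.81 = 7.74009 kN/m³.
The centroid is at the centre, 0.4765 m below the top of the plate, so the centroid depth is h_c = 2 + 0.4765 = 2.4765 m.
A = π(0.4765)² = 0.713306 m².
Resultant F = γ·h_c·A = 7.74009 × 2.4765 × 0.713306 = 13.6729 kN.
I_c = πr⁴/4 = π × 0.4765⁴/4 = 0.0404894 m⁴.
Centre of pressure: y_p = y_c + I_c/(y_c·A) = 2.4765 + 0.0404894/(2.4765 × 0.713306) = 2.4765 + 0.0229207 = 2.49942 m along the plane.
The resultant acts 0.4765 + 0.0229207 = 0.499421 m (along the plate) below the hinge at the top edge, so the moment about the hinge is M = F × 0.499421 = 13.6729 × 0.499421 = 6.82853 kN·m.

M ≈ 6.83 kN·m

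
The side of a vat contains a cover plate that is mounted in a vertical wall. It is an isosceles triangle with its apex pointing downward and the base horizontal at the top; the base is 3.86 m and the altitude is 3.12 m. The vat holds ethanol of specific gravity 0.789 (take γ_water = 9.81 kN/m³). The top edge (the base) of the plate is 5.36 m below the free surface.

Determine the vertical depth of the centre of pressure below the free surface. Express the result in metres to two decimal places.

γ = 0.789 × 9.81 = 7.74009 kN/m³.
With the apex down, the centroid sits h/3 = 3.12/3 = 1.04 m below the base (the top edge), so the centroid depth is h_c = 5.36 + 1.04 = 6.4 m.
A = ½ × 3.86 × 3.12 = 6.0216 m².
Resultant F = γ·h_c·A = 7.74009 × 6.4 × 6.0216 = 298.289 kN.
I_c = b·h³/36 = 3.86 × 3.12³/36 = 3.25648 m⁴.
Centre of pressure: y_p = y_c + I_c/(y_c·A) = 6.4 + 3.25648/(6.4 × 6.0216) = 6.4 + 0.0845 = 6.4845 m along the plane.

h_p = 6.48 m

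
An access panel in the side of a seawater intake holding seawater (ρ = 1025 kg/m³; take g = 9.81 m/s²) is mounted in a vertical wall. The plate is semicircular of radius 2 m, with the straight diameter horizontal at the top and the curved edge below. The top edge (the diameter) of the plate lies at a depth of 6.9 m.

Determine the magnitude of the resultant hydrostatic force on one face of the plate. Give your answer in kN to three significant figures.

γ = ρg = 1025 × 9.81 / 1000 = 10.05525 kN/m³.
The centroid of a semicircle lies 4r/(3π) = 0.848826 m from the diameter, here below the top edge, so the centroid depth is h_c = 6.9 + 0.848826 = 7.74883 m.
A = πr²/2 = π × 2²/2 = 6.28319 m².
Resultant F = γ·h_c·A = 10.05525 × 7.74883 × 6.28319 = 489.564 kN.

F ≈ 490 kN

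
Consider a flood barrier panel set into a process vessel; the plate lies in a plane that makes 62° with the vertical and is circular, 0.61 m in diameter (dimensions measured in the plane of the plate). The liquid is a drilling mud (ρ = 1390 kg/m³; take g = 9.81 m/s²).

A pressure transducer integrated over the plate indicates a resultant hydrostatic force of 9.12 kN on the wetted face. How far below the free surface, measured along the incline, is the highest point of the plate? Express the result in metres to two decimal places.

γ = ρg = 1390 × 9.81 / 1000 = 13.6359 kN/m³.
A = π(0.305)² = 0.292247 m².
From F = γ·h_c·A, the centroid depth is h_c = 9.12/(13.6359 × 0.292247) = 2.28855 m.
The plate makes 62° with the vertical, i.e. θ = 90° − 62° = 28° to the horizontal. Measuring y along the incline from the free-surface line, vertical depth h = y·sinθ with sinθ = 0.469472.
Along the incline, y_c = h_c/sinθ = 2.28855/0.469472 = 4.87473 m.
The centroid is at the centre, 0.305 m below the top of the plate, so the highest point sits at y_top = 4.87473 − 0.305 = 4.56973 m along the incline.

y_top ≈ 4.57 m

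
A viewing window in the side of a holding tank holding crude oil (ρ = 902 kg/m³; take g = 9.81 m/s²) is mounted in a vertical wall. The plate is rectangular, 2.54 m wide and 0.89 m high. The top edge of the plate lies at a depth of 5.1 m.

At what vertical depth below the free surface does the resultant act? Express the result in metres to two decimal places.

h_p = 5.56 m

γ = ρg = 902 × 9.81 / 1000 = 8.84862 kN/m³.
The centroid lies 0.89/2 = 0.445 m below the top edge, so the centroid depth is h_c = 5.1 + 0.445 = 5.545 m.
A = 2.54 × 0.89 = 2.2606 m².
Resultant F = γ·h_c·A = 8.84862 × 5.545 × 2.2606 = 110.918 kN.
I_c = b·h³/12 = 2.54 × 0.89³/12 = 0.149218 m⁴.
Centre of pressure: y_p = y_c + I_c/(y_c·A) = 5.545 + 0.149218/(5.545 × 2.2606) = 5.545 + 0.0119041 = 5.5569 m along the plane.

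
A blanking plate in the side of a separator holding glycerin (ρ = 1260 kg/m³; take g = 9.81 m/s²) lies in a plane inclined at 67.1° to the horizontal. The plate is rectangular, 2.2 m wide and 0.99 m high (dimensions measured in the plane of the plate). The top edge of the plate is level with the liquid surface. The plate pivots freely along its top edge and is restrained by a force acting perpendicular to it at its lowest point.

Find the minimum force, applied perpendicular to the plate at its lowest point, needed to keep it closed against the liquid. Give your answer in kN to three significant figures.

γ = ρg = 1260 × 9.81 / 1000 = 12.3606 kN/m³.
Let θ = 67.1° be the plate's angle to the horizontal; measure y along the incline from where the plane meets the free surface. Vertical depth h = y·sinθ with sinθ = 0.921185.
The centroid lies 0.99/2 = 0.495 m below the top edge, so y_c = 0.495 m and h_c = 0.495 × 0.921185 = 0.455987 m.
A = 2.2 × 0.99 = 2.178 m².
Resultant F = γ·h_c·A = 12.3606 × 0.455987 × 2.178 = 12.2758 kN.
I_c = b·h³/12 = 2.2 × 0.99³/12 = 0.177888 m⁴.
Centre of pressure: y_p = y_c + I_c/(y_c·A) = 0.495 + 0.177888/(0.495 × 2.178) = 0.495 + 0.165 = 0.66 m along the plane.
The resultant acts 0.495 + 0.165 = 0.66 m (along the plate) below the hinge at the top edge, so the moment about the hinge is M = F × 0.66 = 12.2758 × 0.66 = 8.10203 kN·m.
A normal force at the bottom, 0.99 m from the hinge, must supply this moment: P = 8.10203/0.99 = 8.18387 kN.

P ≈ 8.18 kN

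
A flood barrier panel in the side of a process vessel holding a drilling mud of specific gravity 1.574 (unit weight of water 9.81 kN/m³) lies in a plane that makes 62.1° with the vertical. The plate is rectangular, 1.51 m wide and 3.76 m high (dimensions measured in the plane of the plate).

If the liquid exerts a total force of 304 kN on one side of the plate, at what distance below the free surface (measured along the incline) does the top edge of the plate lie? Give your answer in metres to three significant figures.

y_top ≈ 5.53 m

γ = 1.574 × 9.81 = 15.44094 kN/m³.
A = 1.51 × 3.76 = 5.6776 m².
From F = γ·h_c·A, the centroid depth is h_c = 304/(15.44094 × 5.6776) = 3.46765 m.
The plate makes 62.1° with the vertical, i.e. θ = 90° − 62.1° = 27.9° to the horizontal. Measuring y along the incline from the free-surface line, vertical depth h = y·sinθ with sinθ = 0.467930.
Along the incline, y_c = h_c/sinθ = 3.46765/0.467930 = 7.41062 m.
The centroid lies 3.76/2 = 1.88 m below the top edge, so the top edge sits at y_top = 7.41062 − 1.88 = 5.53062 m along the incline.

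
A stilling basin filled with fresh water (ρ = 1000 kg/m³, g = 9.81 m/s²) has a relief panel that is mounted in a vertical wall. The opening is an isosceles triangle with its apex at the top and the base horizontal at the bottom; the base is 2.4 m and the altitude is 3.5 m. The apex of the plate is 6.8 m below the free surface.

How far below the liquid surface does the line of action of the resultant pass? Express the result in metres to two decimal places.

γ = ρg = 1000 × 9.81 = 9810 N/m³ = 9.81 kN/m³.
With the apex up, the centroid sits 2h/3 = 2 × 3.5/3 = 2.33333 m below the apex, so the centroid depth is h_c = 6.8 + 2.33333 = 9.13333 m.
A = ½ × 2.4 × 3.5 = 4.2 m².
Resultant F = γ·h_c·A = 9.81 × 9.13333 × 4.2 = 376.311 kN.
I_c = b·h³/36 = 2.4 × 3.5³/36 = 2.85833 m⁴.
Centre of pressure: y_p = y_c + I_c/(y_c·A) = 9.13333 + 2.85833/(9.13333 × 4.2) = 9.13333 + 0.0745133 = 9.20784 m along the plane.

h_p = 9.21 m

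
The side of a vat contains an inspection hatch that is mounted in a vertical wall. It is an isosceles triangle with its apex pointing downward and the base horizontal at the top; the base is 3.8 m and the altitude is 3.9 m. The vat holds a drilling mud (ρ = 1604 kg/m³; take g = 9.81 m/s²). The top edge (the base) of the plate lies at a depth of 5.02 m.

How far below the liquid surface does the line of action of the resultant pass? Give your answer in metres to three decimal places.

h_p = 6.454 m

γ = ρg = 1604 × 9.81 / 1000 = 15.73524 kN/m³.
With the apex down, the centroid sits h/3 = 3.9/3 = 1.3 m below the base (the top edge), so the centroid depth is h_c = 5.02 + 1.3 = 6.32 m.
A = ½ × 3.8 × 3.9 = 7.41 m².
Resultant F = γ·h_c·A = 15.73524 × 6.32 × 7.41 = 736.9 kN.
I_c = b·h³/36 = 3.8 × 3.9³/36 = 6.26145 m⁴.
Centre of pressure: y_p = y_c + I_c/(y_c·A) = 6.32 + 6.26145/(6.32 × 7.41) = 6.32 + 0.133703 = 6.4537 m along the plane.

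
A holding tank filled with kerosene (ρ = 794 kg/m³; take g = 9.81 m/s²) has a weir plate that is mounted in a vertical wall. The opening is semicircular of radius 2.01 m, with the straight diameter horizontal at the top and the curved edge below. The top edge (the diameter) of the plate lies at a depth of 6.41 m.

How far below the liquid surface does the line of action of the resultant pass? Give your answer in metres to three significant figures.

γ = ρg = 794 × 9.81 / 1000 = 7.78914 kN/m³.
The centroid of a semicircle lies 4r/(3π) = 0.85307 m from the diameter, here below the top edge, so the centroid depth is h_c = 6.41 + 0.85307 = 7.26307 m.
A = πr²/2 = π × 2.01²/2 = 6.34617 m².
Resultant F = γ·h_c·A = 7.78914 × 7.26307 × 6.34617 = 359.022 kN.
I_c = (π/8 − 8/(9π))·r⁴ = 0.109757 × 2.01⁴ = 1.7915 m⁴.
Centre of pressure: y_p = y_c + I_c/(y_c·A) = 7.26307 + 1.7915/(7.26307 × 6.34617) = 7.26307 + 0.0388673 = 7.30194 m along the plane.

h_p = 7.30 m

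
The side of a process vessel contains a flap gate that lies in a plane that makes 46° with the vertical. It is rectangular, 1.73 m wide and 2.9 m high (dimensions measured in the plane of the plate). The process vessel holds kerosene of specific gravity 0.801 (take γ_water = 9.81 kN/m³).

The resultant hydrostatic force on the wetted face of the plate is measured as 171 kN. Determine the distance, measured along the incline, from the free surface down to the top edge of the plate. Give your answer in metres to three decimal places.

y_top ≈ 4.794 m

γ = 0.801 × 9.81 = 7.85781 kN/m³.
A = 1.73 × 2.9 = 5.017 m².
From F = γ·h_c·A, the centroid depth is h_c = 171/(7.85781 × 5.017) = 4.33761 m.
The plate makes 46° with the vertical, i.e. θ = 90° − 46° = 44° to the horizontal. Measuring y along the incline from the free-surface line, vertical depth h = y·sinθ with sinθ = 0.694658.
Along the incline, y_c = h_c/sinθ = 4.33761/0.694658 = 6.24424 m.
The centroid lies 2.9/2 = 1.45 m below the top edge, so the top edge sits at y_top = 6.24424 − 1.45 = 4.79424 m along the incline.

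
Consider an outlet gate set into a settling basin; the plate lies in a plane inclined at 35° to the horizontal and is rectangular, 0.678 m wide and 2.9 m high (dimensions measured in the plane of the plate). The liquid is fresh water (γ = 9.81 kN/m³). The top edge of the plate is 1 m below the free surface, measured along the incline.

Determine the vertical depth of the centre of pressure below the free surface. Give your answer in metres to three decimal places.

h_p = 1.569 m

γ = 9.81 kN/m³.
Let θ = 35° be the plate's angle to the horizontal; measure y along the incline from where the plane meets the free surface. Vertical depth h = y·sinθ with sinθ = 0.573576.
The centroid lies 2.9/2 = 1.45 m below the top edge, so y_c = 1 + 1.45 = 2.45 m and h_c = 2.45 × 0.573576 = 1.40526 m.
A = 0.678 × 2.9 = 1.9662 m².
Resultant F = γ·h_c·A = 9.81 × 1.40526 × 1.9662 = 27.1052 kN.
I_c = b·h³/12 = 0.678 × 2.9³/12 = 1.37798 m⁴.
Centre of pressure: y_p = y_c + I_c/(y_c·A) = 2.45 + 1.37798/(2.45 × 1.9662) = 2.45 + 0.286055 = 2.73606 m along the plane.
Vertically, h_p = y_p·sinθ = 2.73606 × 0.573576 = 1.56934 m.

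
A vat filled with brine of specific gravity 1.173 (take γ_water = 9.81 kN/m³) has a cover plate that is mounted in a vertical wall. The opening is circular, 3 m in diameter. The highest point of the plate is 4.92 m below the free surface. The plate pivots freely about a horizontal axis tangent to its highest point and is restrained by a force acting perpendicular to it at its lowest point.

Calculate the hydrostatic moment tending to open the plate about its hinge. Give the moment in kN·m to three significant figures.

M ≈ 829 kN·m

γ = 1.173 × 9.81 = 11.50713 kN/m³.
The centroid is at the centre, 1.5 m below the top of the plate, so the centroid depth is h_c = 4.92 + 1.5 = 6.42 m.
A = π(1.5)² = 7.06858 m².
Resultant F = γ·h_c·A = 11.50713 × 6.42 × 7.06858 = 522.197 kN.
I_c = πr⁴/4 = π × 1.5⁴/4 = 3.97608 m⁴.
Centre of pressure: y_p = y_c + I_c/(y_c·A) = 6.42 + 3.97608/(6.42 × 7.06858) = 6.42 + 0.0876169 = 6.50762 m along the plane.
The resultant acts 1.5 + 0.0876169 = 1.58762 m (along the plate) below the hinge at the top edge, so the moment about the hinge is M = F × 1.58762 = 522.197 × 1.58762 = 829.05 kN·m.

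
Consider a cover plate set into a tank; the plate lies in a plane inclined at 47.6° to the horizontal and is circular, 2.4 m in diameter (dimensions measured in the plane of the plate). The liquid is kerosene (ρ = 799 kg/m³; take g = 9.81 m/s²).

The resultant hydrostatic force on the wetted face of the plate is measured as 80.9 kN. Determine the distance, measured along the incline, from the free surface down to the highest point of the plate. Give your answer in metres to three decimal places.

y_top ≈ 1.890 m

γ = ρg = 799 × 9.81 / 1000 = 7.83819 kN/m³.
A = π(1.2)² = 4.52389 m².
From F = γ·h_c·A, the centroid depth is h_c = 80.9/(7.83819 × 4.52389) = 2.2815 m.
Let θ = 47.6° be the plate's angle to the horizontal; measure y along the incline from where the plane meets the free surface. Vertical depth h = y·sinθ with sinθ = 0.738455.
Along the incline, y_c = h_c/sinθ = 2.2815/0.738455 = 3.08956 m.
The centroid is at the centre, 1.2 m below the top of the plate, so the highest point sits at y_top = 3.08956 − 1.2 = 1.88956 m along the incline.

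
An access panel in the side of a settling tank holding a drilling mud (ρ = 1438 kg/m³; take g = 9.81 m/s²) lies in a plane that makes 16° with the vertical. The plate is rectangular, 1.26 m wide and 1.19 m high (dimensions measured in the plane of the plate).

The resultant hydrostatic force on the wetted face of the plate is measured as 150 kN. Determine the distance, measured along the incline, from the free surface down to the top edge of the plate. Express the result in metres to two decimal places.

y_top ≈ 6.78 m

γ = ρg = 1438 × 9.81 / 1000 = 14.10678 kN/m³.
A = 1.26 × 1.19 = 1.4994 m².
From F = γ·h_c·A, the centroid depth is h_c = 150/(14.10678 × 1.4994) = 7.09163 m.
The plate makes 16° with the vertical, i.e. θ = 90° − 16° = 74° to the horizontal. Measuring y along the incline from the free-surface line, vertical depth h = y·sinθ with sinθ = 0.961262.
Along the incline, y_c = h_c/sinθ = 7.09163/0.961262 = 7.37742 m.
The centroid lies 1.19/2 = 0.595 m below the top edge, so the top edge sits at y_top = 7.37742 − 0.595 = 6.78242 m along the incline.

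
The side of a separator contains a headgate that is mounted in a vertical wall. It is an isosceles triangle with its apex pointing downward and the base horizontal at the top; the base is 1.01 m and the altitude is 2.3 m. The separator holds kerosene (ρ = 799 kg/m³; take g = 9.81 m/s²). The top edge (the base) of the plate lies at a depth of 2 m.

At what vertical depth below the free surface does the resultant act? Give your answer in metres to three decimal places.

γ = ρg = 799 × 9.81 / 1000 = 7.83819 kN/m³.
With the apex down, the centroid sits h/3 = 2.3/3 = 0.766667 m below the base (the top edge), so the centroid depth is h_c = 2 + 0.766667 = 2.76667 m.
A = ½ × 1.01 × 2.3 = 1.1615 m².
Resultant F = γ·h_c·A = 7.83819 × 2.76667 × 1.1615 = 25.1879 kN.
I_c = b·h³/36 = 1.01 × 2.3³/36 = 0.341352 m⁴.
Centre of pressure: y_p = y_c + I_c/(y_c·A) = 2.76667 + 0.341352/(2.76667 × 1.1615) = 2.76667 + 0.106225 = 2.87289 m along the plane.

h_p = 2.873 m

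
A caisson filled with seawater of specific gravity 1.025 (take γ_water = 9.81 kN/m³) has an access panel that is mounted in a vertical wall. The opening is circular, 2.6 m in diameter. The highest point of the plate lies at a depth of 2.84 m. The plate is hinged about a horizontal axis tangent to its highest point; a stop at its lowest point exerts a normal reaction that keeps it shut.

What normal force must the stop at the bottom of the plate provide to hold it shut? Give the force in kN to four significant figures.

γ = 1.025 × 9.81 = 10.05525 kN/m³.
The centroid is at the centre, 1.3 m below the top of the plate, so the centroid depth is h_c = 2.84 + 1.3 = 4.14 m.
A = π(1.3)² = 5.30929 m².
Resultant F = γ·h_c·A = 10.05525 × 4.14 × 5.30929 = 221.019 kN.
I_c = πr⁴/4 = π × 1.3⁴/4 = 2.24318 m⁴.
Centre of pressure: y_p = y_c + I_c/(y_c·A) = 4.14 + 2.24318/(4.14 × 5.30929) = 4.14 + 0.102053 = 4.24205 m along the plane.
The resultant acts 1.3 + 0.102053 = 1.40205 m (along the plate) below the hinge at the top edge, so the moment about the hinge is M = F × 1.40205 = 221.019 × 1.40205 = 309.88 kN·m.
A normal force at the bottom, 2.6 m from the hinge, must supply this moment: P = 309.88/2.6 = 119.185 kN.

P ≈ 119.2 kN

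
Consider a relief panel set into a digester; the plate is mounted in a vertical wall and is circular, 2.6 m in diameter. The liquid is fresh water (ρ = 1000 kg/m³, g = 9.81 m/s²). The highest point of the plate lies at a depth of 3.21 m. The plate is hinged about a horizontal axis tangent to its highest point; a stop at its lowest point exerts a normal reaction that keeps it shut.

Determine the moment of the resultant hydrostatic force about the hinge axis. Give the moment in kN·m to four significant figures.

M ≈ 327.4 kN·m

γ = ρg = 1000 × 9.81 = 9810 N/m³ = 9.81 kN/m³.
The centroid is at the centre, 1.3 m below the top of the plate, so the centroid depth is h_c = 3.21 + 1.3 = 4.51 m.
A = π(1.3)² = 5.30929 m².
Resultant F = γ·h_c·A = 9.81 × 4.51 × 5.30929 = 234.899 kN.
I_c = πr⁴/4 = π × 1.3⁴/4 = 2.24318 m⁴.
Centre of pressure: y_p = y_c + I_c/(y_c·A) = 4.51 + 2.24318/(4.51 × 5.30929) = 4.51 + 0.0936809 = 4.60368 m along the plane.
The resultant acts 1.3 + 0.0936809 = 1.39368 m (along the plate) below the hinge at the top edge, so the moment about the hinge is M = F × 1.39368 = 234.899 × 1.39368 = 327.374 kN·m.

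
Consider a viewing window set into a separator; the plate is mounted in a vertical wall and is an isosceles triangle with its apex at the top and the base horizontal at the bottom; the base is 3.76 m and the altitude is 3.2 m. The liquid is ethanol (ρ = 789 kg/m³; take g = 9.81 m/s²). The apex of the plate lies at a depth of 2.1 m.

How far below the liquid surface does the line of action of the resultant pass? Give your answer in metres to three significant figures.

h_p = 4.37 m

γ = ρg = 789 × 9.81 / 1000 = 7.74009 kN/m³.
With the apex up, the centroid sits 2h/3 = 2 × 3.2/3 = 2.13333 m below the apex, so the centroid depth is h_c = 2.1 + 2.13333 = 4.23333 m.
A = ½ × 3.76 × 3.2 = 6.016 m².
Resultant F = γ·h_c·A = 7.74009 × 4.23333 × 6.016 = 197.122 kN.
I_c = b·h³/36 = 3.76 × 3.2³/36 = 3.42244 m⁴.
Centre of pressure: y_p = y_c + I_c/(y_c·A) = 4.23333 + 3.42244/(4.23333 × 6.016) = 4.23333 + 0.134383 = 4.36771 m along the plane.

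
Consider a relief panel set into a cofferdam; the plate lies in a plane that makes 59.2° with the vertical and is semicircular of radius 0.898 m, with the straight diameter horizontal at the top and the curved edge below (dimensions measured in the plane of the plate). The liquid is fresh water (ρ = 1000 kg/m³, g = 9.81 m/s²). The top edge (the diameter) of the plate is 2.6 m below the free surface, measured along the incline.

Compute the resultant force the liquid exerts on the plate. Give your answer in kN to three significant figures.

γ = ρg = 1000 × 9.81 = 9810 N/m³ = 9.81 kN/m³.
The plate makes 59.2° with the vertical, i.e. θ = 90° − 59.2° = 30.8° to the horizontal. Measuring y along the incline from the free-surface line, vertical depth h = y·sinθ with sinθ = 0.512043.
The centroid of a semicircle lies 4r/(3π) = 0.381123 m from the diameter, here below the top edge, so y_c = 2.6 + 0.381123 = 2.98112 m and h_c = 2.98112 × 0.512043 = 1.52646 m.
A = πr²/2 = π × 0.898²/2 = 1.2667 m².
Resultant F = γ·h_c·A = 9.81 × 1.52646 × 1.2667 = 18.9683 kN.

F ≈ 19.0 kN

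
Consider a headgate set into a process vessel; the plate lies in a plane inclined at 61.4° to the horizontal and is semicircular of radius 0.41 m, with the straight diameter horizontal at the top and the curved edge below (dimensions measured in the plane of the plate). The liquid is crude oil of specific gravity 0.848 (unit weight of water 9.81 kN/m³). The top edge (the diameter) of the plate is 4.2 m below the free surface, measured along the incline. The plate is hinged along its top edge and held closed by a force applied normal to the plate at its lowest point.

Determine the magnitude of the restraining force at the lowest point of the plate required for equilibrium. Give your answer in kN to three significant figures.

γ = 0.848 × 9.81 = 8.31888 kN/m³.
Let θ = 61.4° be the plate's angle to the horizontal; measure y along the incline from where the plane meets the free surface. Vertical depth h = y·sinθ with sinθ = 0.877983.
The centroid of a semicircle lies 4r/(3π) = 0.174009 m from the diameter, here below the top edge, so y_c = 4.2 + 0.174009 = 4.37401 m and h_c = 4.37401 × 0.877983 = 3.84031 m.
A = πr²/2 = π × 0.41²/2 = 0.264051 m².
Resultant F = γ·h_c·A = 8.31888 × 3.84031 × 0.264051 = 8.43566 kN.
I_c = (π/8 − 8/(9π))·r⁴ = 0.109757 × 0.41⁴ = 0.00310147 m⁴.
Centre of pressure: y_p = y_c + I_c/(y_c·A) = 4.37401 + 0.00310147/(4.37401 × 0.264051) = 4.37401 + 0.00268534 = 4.3767 m along the plane.
The resultant acts 0.174009 + 0.00268534 = 0.176694 m (along the plate) below the hinge at the top edge, so the moment about the hinge is M = F × 0.176694 = 8.43566 × 0.176694 = 1.49053 kN·m.
A normal force at the bottom, 0.41 m from the hinge, must supply this moment: P = 1.49053/0.41 = 3.63544 kN.

P ≈ 3.64 kN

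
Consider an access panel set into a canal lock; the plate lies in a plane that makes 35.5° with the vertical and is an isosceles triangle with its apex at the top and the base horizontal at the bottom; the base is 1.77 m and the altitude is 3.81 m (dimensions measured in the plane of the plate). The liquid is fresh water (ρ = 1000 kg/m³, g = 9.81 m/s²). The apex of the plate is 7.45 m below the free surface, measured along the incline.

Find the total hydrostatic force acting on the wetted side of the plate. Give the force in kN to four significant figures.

γ = ρg = 1000 × 9.81 = 9810 N/m³ = 9.81 kN/m³.
The plate makes 35.5° with the vertical, i.e. θ = 90° − 35.5° = 54.5° to the horizontal. Measuring y along the incline from the free-surface line, vertical depth h = y·sinθ with sinθ = 0.814116.
With the apex up, the centroid sits 2h/3 = 2 × 3.81/3 = 2.54 m below the apex, so y_c = 7.45 + 2.54 = 9.99 m and h_c = 9.99 × 0.814116 = 8.13302 m.
A = ½ × 1.77 × 3.81 = 3.37185 m².
Resultant F = γ·h_c·A = 9.81 × 8.13302 × 3.37185 = 269.023 kN.

F ≈ 269.0 kN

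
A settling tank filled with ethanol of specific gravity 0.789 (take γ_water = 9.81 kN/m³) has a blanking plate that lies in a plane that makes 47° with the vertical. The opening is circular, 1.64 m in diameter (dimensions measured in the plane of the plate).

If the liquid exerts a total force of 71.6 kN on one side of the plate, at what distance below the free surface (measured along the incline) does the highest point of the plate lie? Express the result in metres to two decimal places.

γ = 0.789 × 9.81 = 7.74009 kN/m³.
A = π(0.82)² = 2.11241 m².
From F = γ·h_c·A, the centroid depth is h_c = 71.6/(7.74009 × 2.11241) = 4.37914 m.
The plate makes 47° with the vertical, i.e. θ = 90° − 47° = 43° to the horizontal. Measuring y along the incline from the free-surface line, vertical depth h = y·sinθ with sinθ = 0.681998.
Along the incline, y_c = h_c/sinθ = 4.37914/0.681998 = 6.42105 m.
The centroid is at the centre, 0.82 m below the top of the plate, so the highest point sits at y_top = 6.42105 − 0.82 = 5.60105 m along the incline.

y_top ≈ 5.60 m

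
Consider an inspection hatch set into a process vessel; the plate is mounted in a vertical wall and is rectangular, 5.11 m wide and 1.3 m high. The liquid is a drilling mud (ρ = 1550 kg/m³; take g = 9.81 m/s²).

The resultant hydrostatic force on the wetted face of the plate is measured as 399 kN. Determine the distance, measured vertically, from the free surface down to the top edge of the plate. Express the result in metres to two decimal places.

d_top ≈ 3.30 m

γ = ρg = 1550 × 9.81 / 1000 = 15.2055 kN/m³.
A = 5.11 × 1.3 = 6.643 m².
From F = γ·h_c·A, the centroid depth is h_c = 399/(15.2055 × 6.643) = 3.9501 m.
The centroid lies 1.3/2 = 0.65 m below the top edge, so the top edge sits at h_top = 3.9501 − 0.65 = 3.3001 m below the surface.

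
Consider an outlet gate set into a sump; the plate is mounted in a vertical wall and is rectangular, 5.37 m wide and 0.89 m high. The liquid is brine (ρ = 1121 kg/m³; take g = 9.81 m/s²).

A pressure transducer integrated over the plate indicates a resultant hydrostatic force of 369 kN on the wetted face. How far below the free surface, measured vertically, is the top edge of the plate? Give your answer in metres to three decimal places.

d_top ≈ 6.576 m

γ = ρg = 1121 × 9.81 / 1000 = 10.99701 kN/m³.
A = 5.37 × 0.89 = 4.7793 m².
From F = γ·h_c·A, the centroid depth is h_c = 369/(10.99701 × 4.7793) = 7.02081 m.
The centroid lies 0.89/2 = 0.445 m below the top edge, so the top edge sits at h_top = 7.02081 − 0.445 = 6.57581 m below the surface.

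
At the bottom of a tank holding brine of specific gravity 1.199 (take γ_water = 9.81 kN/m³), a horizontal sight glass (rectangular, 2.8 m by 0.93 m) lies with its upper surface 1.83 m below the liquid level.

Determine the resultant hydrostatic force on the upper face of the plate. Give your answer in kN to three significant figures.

γ = 1.199 × 9.81 = 11.76219 kN/m³.
The plate is horizontal, so pressure is uniform at p = γ·h = 11.76219 × 1.83 = 21.5248 kN/m².
A = 2.8 × 0.93 = 2.604 m².
F = p·A = 21.5248 × 2.604 = 56.0506 kN.

F ≈ 56.1 kN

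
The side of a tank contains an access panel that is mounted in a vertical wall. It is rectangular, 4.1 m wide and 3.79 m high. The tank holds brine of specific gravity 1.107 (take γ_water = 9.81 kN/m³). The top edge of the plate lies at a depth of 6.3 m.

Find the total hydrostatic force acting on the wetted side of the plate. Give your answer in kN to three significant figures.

γ = 1.107 × 9.81 = 10.85967 kN/m³.
The centroid lies 3.79/2 = 1.895 m below the top edge, so the centroid depth is h_c = 6.3 + 1.895 = 8.195 m.
A = 4.1 × 3.79 = 15.539 m².
Resultant F = γ·h_c·A = 10.85967 × 8.195 × 15.539 = 1382.89 kN.

F ≈ 1380 kN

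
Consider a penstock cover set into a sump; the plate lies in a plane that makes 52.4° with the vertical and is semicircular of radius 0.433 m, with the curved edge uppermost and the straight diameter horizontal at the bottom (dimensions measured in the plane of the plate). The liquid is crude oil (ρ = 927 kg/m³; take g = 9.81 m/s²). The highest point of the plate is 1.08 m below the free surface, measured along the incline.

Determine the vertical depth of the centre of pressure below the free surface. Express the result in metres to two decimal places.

γ = ρg = 927 × 9.81 / 1000 = 9.09387 kN/m³.
The plate makes 52.4° with the vertical, i.e. θ = 90° − 52.4° = 37.6° to the horizontal. Measuring y along the incline from the free-surface line, vertical depth h = y·sinθ with sinθ = 0.610145.
The centroid lies 4r/(3π) = 0.183771 m above the diameter, so r − 4r/(3π) = 0.433 − 0.183771 = 0.249229 m below the topmost point, so y_c = 1.08 + 0.249229 = 1.32923 m and h_c = 1.32923 × 0.610145 = 0.811023 m.
A = πr²/2 = π × 0.433²/2 = 0.294507 m².
Resultant F = γ·h_c·A = 9.09387 × 0.811023 × 0.294507 = 2.17209 kN.
I_c = (π/8 − 8/(9π))·r⁴ = 0.109757 × 0.433⁴ = 0.00385819 m⁴.
Centre of pressure: y_p = y_c + I_c/(y_c·A) = 1.32923 + 0.00385819/(1.32923 × 0.294507) = 1.32923 + 0.00985571 = 1.33909 m along the plane.
Vertically, h_p = y_p·sinθ = 1.33909 × 0.610145 = 0.817039 m.

h_p = 0.82 m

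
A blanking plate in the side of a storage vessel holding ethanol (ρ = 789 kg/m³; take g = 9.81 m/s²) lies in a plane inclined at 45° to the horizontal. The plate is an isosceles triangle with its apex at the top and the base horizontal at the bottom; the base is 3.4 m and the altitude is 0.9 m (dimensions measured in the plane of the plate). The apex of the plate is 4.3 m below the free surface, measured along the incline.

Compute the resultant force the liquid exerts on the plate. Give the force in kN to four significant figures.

γ = ρg = 789 × 9.81 / 1000 = 7.74009 kN/m³.
Let θ = 45° be the plate's angle to the horizontal; measure y along the incline from where the plane meets the free surface. Vertical depth h = y·sinθ with sinθ = 0.707107.
With the apex up, the centroid sits 2h/3 = 2 × 0.9/3 = 0.6 m below the apex, so y_c = 4.3 + 0.6 = 4.9 m and h_c = 4.9 × 0.707107 = 3.46482 m.
A = ½ × 3.4 × 0.9 = 1.53 m².
Resultant F = γ·h_c·A = 7.74009 × 3.46482 × 1.53 = 41.0316 kN.

F ≈ 41.03 kN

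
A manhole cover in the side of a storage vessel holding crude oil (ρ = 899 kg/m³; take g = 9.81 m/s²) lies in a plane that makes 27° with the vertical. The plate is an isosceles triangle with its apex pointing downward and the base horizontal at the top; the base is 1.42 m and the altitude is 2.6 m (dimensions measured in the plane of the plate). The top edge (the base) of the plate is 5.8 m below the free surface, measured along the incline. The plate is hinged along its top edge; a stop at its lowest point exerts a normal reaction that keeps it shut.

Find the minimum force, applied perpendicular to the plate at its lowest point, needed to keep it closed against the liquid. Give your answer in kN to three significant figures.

γ = ρg = 899 × 9.81 / 1000 = 8.81919 kN/m³.
The plate makes 27° with the vertical, i.e. θ = 90° − 27° = 63° to the horizontal. Measuring y along the incline from the free-surface line, vertical depth h = y·sinθ with sinθ = 0.891007.
With the apex down, the centroid sits h/3 = 2.6/3 = 0.866667 m below the base (the top edge), so y_c = 5.8 + 0.866667 = 6.66667 m and h_c = 6.66667 × 0.891007 = 5.94005 m.
A = ½ × 1.42 × 2.6 = 1.846 m².
Resultant F = γ·h_c·A = 8.81919 × 5.94005 × 1.846 = 96.7053 kN.
I_c = b·h³/36 = 1.42 × 2.6³/36 = 0.693276 m⁴.
Centre of pressure: y_p = y_c + I_c/(y_c·A) = 6.66667 + 0.693276/(6.66667 × 1.846) = 6.66667 + 0.0563333 = 6.723 m along the plane.
The resultant acts 0.866667 + 0.0563333 = 0.923 m (along the plate) below the hinge at the top edge, so the moment about the hinge is M = F × 0.923 = 96.7053 × 0.923 = 89.259 kN·m.
A normal force at the bottom, 2.6 m from the hinge, must supply this moment: P = 89.259/2.6 = 34.3304 kN.

P ≈ 34.3 kN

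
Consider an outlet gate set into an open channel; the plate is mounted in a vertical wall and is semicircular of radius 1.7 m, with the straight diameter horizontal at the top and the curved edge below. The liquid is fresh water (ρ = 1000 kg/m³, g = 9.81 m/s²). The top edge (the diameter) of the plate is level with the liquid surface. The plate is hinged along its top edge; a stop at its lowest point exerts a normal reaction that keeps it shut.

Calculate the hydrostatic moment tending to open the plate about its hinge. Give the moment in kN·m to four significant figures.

M ≈ 32.18 kN·m

γ = ρg = 1000 × 9.81 = 9810 N/m³ = 9.81 kN/m³.
The centroid of a semicircle lies 4r/(3π) = 0.721502 m from the diameter, here below the top edge, so the centroid depth is h_c = 0.721502 m.
A = πr²/2 = π × 1.7²/2 = 4.5396 m².
Resultant F = γ·h_c·A = 9.81 × 0.721502 × 4.5396 = 32.131 kN.
I_c = (π/8 − 8/(9π))·r⁴ = 0.109757 × 1.7⁴ = 0.916701 m⁴.
Centre of pressure: y_p = y_c + I_c/(y_c·A) = 0.721502 + 0.916701/(0.721502 × 4.5396) = 0.721502 + 0.27988 = 1.00138 m along the plane.
The resultant acts 0.721502 + 0.27988 = 1.00138 m (along the plate) below the hinge at the top edge, so the moment about the hinge is M = F × 1.00138 = 32.131 × 1.00138 = 32.1753 kN·m.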